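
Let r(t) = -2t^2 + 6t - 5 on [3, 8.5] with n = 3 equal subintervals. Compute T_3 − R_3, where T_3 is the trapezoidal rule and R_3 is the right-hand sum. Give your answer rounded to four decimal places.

T_3 ≈ -235.328704.
R_3 ≈ -321.037037.
T_3 − R_3 ≈ 85.7083.

85.7083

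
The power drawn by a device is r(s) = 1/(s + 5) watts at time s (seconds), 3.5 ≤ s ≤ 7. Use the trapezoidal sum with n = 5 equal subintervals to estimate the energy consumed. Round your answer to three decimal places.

0.345

Δs = (7 − 3.5)/5 = 0.7.
r(3.5) = 2/17, r(4.2) = 5/46, r(4.9) = 10/99, r(5.6) = 5/53, r(6.3) = 10/113, r(7) = 1/12.
T_5 = (Δs/2)·[r(s_0) + 2r(s_1) + ... + 2r(s_{4}) + r(s_5)].
Sum ≈ 0.345.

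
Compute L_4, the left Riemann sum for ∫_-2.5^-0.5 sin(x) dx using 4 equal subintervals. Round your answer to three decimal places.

Δx = (-0.5 − (-2.5))/4 = 0.5.
Left endpoints: -2.5, -2, -1.5, -1.
f(-2.5) ≈ -0.598, f(-2) ≈ -0.909, f(-1.5) ≈ -0.997, f(-1) ≈ -0.841.
Sum = Δx · [f(-2.5) + f(-2) + f(-1.5) + f(-1)].
Sum ≈ -1.673.

-1.673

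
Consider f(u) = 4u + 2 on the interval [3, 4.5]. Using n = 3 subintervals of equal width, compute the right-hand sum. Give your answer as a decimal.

Δu = (4.5 − 3)/3 = 0.5.
Right endpoints: 3.5, 4, 4.5.
f(3.5) = 16, f(4) = 18, f(4.5) = 20.
Sum = Δu · [f(3.5) + f(4) + f(4.5)].
Sum = 27.

27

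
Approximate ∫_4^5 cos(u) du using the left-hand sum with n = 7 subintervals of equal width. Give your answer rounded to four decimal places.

-0.2687

Δu = (5 − 4)/7 = 1/7.
Left endpoints: 4, 29/7, 30/7, 31/7, 32/7, 33/7, 34/7.
f(4) ≈ -0.6536, f(29/7) ≈ -0.5392, f(30/7) ≈ -0.4138, f(31/7) ≈ -0.2800, f(32/7) ≈ -0.1405, f(33/7) ≈ 0.0019, f(34/7) ≈ 0.1442.
Sum = Δu · [f(4) + f(29/7) + f(30/7) + ...].
Sum ≈ -0.2687.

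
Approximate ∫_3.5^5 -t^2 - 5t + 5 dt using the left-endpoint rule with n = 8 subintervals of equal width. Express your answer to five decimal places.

Δt = (5 − 3.5)/8 = 0.1875.
Left endpoints: 3.5, 3.6875, 3.875, 4.0625, 4.25, 4.4375, 4.625, 4.8125.
f(3.5) = -24.75, f(3.6875) = -27.03515625, f(3.875) = -29.390625, f(4.0625) = -31.81640625, f(4.25) = -34.3125, f(4.4375) = -36.87890625, f(4.625) = -39.515625, f(4.8125) = -42.22265625.
Sum = Δt · [f(3.5) + f(3.6875) + f(3.875) + ...].
Sum ≈ -49.86035.

-49.86035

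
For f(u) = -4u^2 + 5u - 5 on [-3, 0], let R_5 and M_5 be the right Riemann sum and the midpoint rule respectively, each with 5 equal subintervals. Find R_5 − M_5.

R_5 = -58.92.
M_5 = -73.14.
R_5 − M_5 = 14.22.

14.22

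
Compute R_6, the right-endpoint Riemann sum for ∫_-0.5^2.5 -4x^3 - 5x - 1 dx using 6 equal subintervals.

Δx = (2.5 − (-0.5))/6 = 0.5.
Right endpoints: 0, 0.5, 1, 1.5, 2, 2.5.
f(0) = -1, f(0.5) = -4, f(1) = -10, f(1.5) = -22, f(2) = -43, f(2.5) = -76.
Sum = Δx · [f(0) + f(0.5) + f(1) + ...].
Sum = -78.

-78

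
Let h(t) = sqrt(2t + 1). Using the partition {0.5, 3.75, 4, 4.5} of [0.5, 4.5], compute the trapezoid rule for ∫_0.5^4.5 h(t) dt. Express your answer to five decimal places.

9.31575

Subinterval widths: 3.25, 0.25, 0.5.
h(0.5) ≈ 1.41421, h(3.75) ≈ 2.91548, h(4) ≈ 3.00000, h(4.5) ≈ 3.16228.
On each subinterval the trapezoid contributes (Δt_i/2)·[h(t_{i-1}) + h(t_i)].
Sum ≈ 9.31575.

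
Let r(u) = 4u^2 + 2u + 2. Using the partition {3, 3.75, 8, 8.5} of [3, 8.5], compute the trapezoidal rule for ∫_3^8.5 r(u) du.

908.625

Subinterval widths: 0.75, 4.25, 0.5.
r(3) = 44, r(3.75) = 65.75, r(8) = 274, r(8.5) = 308.
On each subinterval the trapezoid contributes (Δu_i/2)·[r(u_{i-1}) + r(u_i)].
Sum = 908.625.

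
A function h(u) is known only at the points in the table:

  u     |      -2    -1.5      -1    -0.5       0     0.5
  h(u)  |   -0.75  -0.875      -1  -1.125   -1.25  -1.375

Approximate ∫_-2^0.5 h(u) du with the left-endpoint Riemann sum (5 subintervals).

-2.5

Δu = 0.5.
Sum = 0.5·[(-0.75) + (-0.875) + (-1) + (-1.125) + (-1.25)] = -2.5.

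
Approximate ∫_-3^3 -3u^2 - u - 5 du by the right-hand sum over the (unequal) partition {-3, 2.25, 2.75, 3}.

Subinterval widths: 5.25, 0.5, 0.25.
Right endpoints: 2.25, 2.75, 3.
f(2.25) = -22.4375, f(2.75) = -30.4375, f(3) = -35.
Sum = Σ Δu_i · f(u_i).
Sum = -141.765625.

-141.765625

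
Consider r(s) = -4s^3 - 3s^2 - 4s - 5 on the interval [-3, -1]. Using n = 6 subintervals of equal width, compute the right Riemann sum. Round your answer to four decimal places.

Δs = (-1 − (-3))/6 = 1/3.
Right endpoints: -8/3, -7/3, -2, -5/3, -4/3, -1.
r(-8/3) = 1625/27, r(-7/3) = 1048/27, r(-2) = 23, r(-5/3) = 320/27, r(-4/3) = 121/27, r(-1) = 0.
Sum = Δs · [r(-8/3) + r(-7/3) + r(-2) + ...].
Sum ≈ 46.1111.

46.1111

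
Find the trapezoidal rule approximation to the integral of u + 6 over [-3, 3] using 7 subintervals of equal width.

36

Δu = (3 − (-3))/7 = 6/7.
f(-3) = 3, f(-15/7) = 27/7, f(-9/7) = 33/7, f(-3/7) = 39/7, f(3/7) = 45/7, f(9/7) = 51/7, f(15/7) = 57/7, f(3) = 9.
T_7 = (Δu/2)·[f(u_0) + 2f(u_1) + ... + 2f(u_{6}) + f(u_7)].
Sum = 36.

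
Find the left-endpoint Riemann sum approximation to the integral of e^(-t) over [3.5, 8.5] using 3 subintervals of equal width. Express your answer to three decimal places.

0.062

Δt = (8.5 − 3.5)/3 = 5/3.
Left endpoints: 3.5, 31/6, 41/6.
f(3.5) ≈ 0.030, f(31/6) ≈ 0.006, f(41/6) ≈ 0.001.
Sum = Δt · [f(3.5) + f(31/6) + f(41/6)].
Sum ≈ 0.062.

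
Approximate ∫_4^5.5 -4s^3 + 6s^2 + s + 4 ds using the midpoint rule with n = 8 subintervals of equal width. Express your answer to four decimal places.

Δs = (5.5 − 4)/8 = 0.1875.
Midpoints: 4.09375, 4.28125, 4.46875, 4.65625, 4.84375, 5.03125, 5.21875, 5.40625.
f(4.09375) = -1358059/8192, f(4.28125) = -1602601/8192, f(4.46875) = -1873279/8192, f(4.65625) = -2171389/8192, f(4.84375) = -2498227/8192, f(5.03125) = -2855089/8192, f(5.21875) = -3243271/8192, f(5.40625) = -3664069/8192.
Sum = Δs · [f(4.09375) + f(4.28125) + f(4.46875) + ...].
Sum ≈ -440.9634.

-440.9634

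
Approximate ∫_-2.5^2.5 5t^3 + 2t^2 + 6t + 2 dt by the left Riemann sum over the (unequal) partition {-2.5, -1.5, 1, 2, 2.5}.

Subinterval widths: 1, 2.5, 1, 0.5.
Left endpoints: -2.5, -1.5, 1, 2.
f(-2.5) = -78.625, f(-1.5) = -19.375, f(1) = 15, f(2) = 62.
Sum = Σ Δt_i · f(t_i).
Sum = -81.0625.

-81.0625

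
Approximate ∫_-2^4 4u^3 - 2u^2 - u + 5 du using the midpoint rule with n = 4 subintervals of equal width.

Δu = (4 − (-2))/4 = 1.5.
Midpoints: -1.25, 0.25, 1.75, 3.25.
f(-1.25) = -4.6875, f(0.25) = 4.6875, f(1.75) = 18.5625, f(3.25) = 117.9375.
Sum = Δu · [f(-1.25) + f(0.25) + f(1.75) + f(3.25)].
Sum = 204.75.

204.75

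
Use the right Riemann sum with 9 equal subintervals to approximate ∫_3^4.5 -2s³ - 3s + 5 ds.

Δs = (4.5 − 3)/9 = 1/6.
Right endpoints: 19/6, 10/3, 3.5, 11/3, 23/6, 4, 25/6, 13/3, 4.5.
f(19/6) = -7345/108, f(10/3) = -2135/27, f(3.5) = -91.25, f(11/3) = -2824/27, f(23/6) = -12869/108, f(4) = -135, f(25/6) = -16435/108, f(13/3) = -4610/27, f(4.5) = -190.75.
Sum = Δs · [f(19/6) + f(10/3) + f(3.5) + ...].
Sum = -185.125.

-185.125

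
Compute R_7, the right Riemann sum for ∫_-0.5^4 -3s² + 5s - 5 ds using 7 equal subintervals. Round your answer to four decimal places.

-56.1352

Δs = (4 − (-0.5))/7 = 9/14.
Right endpoints: 1/7, 11/14, 10/7, 29/14, 19/7, 47/14, 4.
f(1/7) = -213/49, f(11/14) = -573/196, f(10/7) = -195/49, f(29/14) = -1473/196, f(19/7) = -663/49, f(47/14) = -4317/196, f(4) = -33.
Sum = Δs · [f(1/7) + f(11/14) + f(10/7) + ...].
Sum ≈ -56.1352.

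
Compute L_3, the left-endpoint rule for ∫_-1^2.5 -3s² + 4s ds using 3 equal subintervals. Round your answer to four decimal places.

-7.4861

Δs = (2.5 − (-1))/3 = 7/6.
Left endpoints: -1, 1/6, 4/3.
f(-1) = -7, f(1/6) = 7/12, f(4/3) = 0.
Sum = Δs · [f(-1) + f(1/6) + f(4/3)].
Sum ≈ -7.4861.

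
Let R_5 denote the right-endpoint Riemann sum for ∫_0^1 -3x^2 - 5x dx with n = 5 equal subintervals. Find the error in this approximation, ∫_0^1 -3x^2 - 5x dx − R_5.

Exact integral: ∫_0^1 f(x) dx = -3.5.
R_5 = -4.32.
Error = -3.5 − (-4.32) = 0.82.

0.82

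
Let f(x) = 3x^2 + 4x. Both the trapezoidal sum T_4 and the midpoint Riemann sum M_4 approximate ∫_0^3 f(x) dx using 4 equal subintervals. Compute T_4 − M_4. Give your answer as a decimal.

1.265625

T_4 = 45.84375.
M_4 = 44.578125.
T_4 − M_4 = 1.265625.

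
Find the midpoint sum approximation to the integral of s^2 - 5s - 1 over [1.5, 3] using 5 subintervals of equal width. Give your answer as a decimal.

-10.51125

Δs = (3 − 1.5)/5 = 0.3.
Midpoints: 1.65, 1.95, 2.25, 2.55, 2.85.
f(1.65) = -6.5275, f(1.95) = -6.9475, f(2.25) = -7.1875, f(2.55) = -7.2475, f(2.85) = -7.1275.
Sum = Δs · [f(1.65) + f(1.95) + f(2.25) + f(2.55) + f(2.85)].
Sum = -10.51125.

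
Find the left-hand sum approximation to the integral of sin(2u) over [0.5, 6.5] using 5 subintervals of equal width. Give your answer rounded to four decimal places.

Δu = (6.5 − 0.5)/5 = 1.2.
Left endpoints: 0.5, 1.7, 2.9, 4.1, 5.3.
f(0.5) ≈ 0.8415, f(1.7) ≈ -0.2555, f(2.9) ≈ -0.4646, f(4.1) ≈ 0.9407, f(5.3) ≈ -0.9228.
Sum = Δu · [f(0.5) + f(1.7) + f(2.9) + f(4.1) + f(5.3)].
Sum ≈ 0.1671.

0.1671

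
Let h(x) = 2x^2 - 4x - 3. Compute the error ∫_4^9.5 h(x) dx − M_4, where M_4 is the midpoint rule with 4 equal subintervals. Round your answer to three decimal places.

1.733

Exact integral: ∫_4^9.5 h(x) dx ≈ 363.91667.
M_4 = 362.18359375.
Error ≈ 363.91667 − 362.18359375 ≈ 1.733.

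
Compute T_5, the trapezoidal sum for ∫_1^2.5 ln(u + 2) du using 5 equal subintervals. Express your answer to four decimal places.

1.9717

Δu = (2.5 − 1)/5 = 0.3.
f(1) ≈ 1.0986, f(1.3) ≈ 1.1939, f(1.6) ≈ 1.2809, f(1.9) ≈ 1.3610, f(2.2) ≈ 1.4351, f(2.5) ≈ 1.5041.
T_5 = (Δu/2)·[f(u_0) + 2f(u_1) + ... + 2f(u_{4}) + f(u_5)].
Sum ≈ 1.9717.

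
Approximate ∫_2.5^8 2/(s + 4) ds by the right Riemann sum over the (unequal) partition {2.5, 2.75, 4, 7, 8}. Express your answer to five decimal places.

Subinterval widths: 0.25, 1.25, 3, 1.
Right endpoints: 2.75, 4, 7, 8.
f(2.75) = 8/27, f(4) = 0.25, f(7) = 2/11, f(8) = 1/6.
Sum = Σ Δs_i · f(s_i).
Sum ≈ 1.09870.

1.09870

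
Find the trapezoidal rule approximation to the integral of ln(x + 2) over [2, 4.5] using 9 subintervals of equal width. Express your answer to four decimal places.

4.1209

Δx = (4.5 − 2)/9 = 5/18.
f(2) ≈ 1.3863, f(41/18) ≈ 1.4534, f(23/9) ≈ 1.5163, f(17/6) ≈ 1.5755, f(28/9) ≈ 1.6314, f(61/18) ≈ 1.6843, f(11/3) ≈ 1.7346, f(71/18) ≈ 1.7825, f(38/9) ≈ 1.8281, f(4.5) ≈ 1.8718.
T_9 = (Δx/2)·[f(x_0) + 2f(x_1) + ... + 2f(x_{8}) + f(x_9)].
Sum ≈ 4.1209.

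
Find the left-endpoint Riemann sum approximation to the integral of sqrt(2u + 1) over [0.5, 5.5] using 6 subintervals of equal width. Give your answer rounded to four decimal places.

Δu = (5.5 − 0.5)/6 = 5/6.
Left endpoints: 0.5, 4/3, 13/6, 3, 23/6, 14/3.
f(0.5) ≈ 1.4142, f(4/3) ≈ 1.9149, f(13/6) ≈ 2.3094, f(3) ≈ 2.6458, f(23/6) ≈ 2.9439, f(14/3) ≈ 3.2146.
Sum = Δu · [f(0.5) + f(4/3) + f(13/6) + ...].
Sum ≈ 12.0356.

12.0356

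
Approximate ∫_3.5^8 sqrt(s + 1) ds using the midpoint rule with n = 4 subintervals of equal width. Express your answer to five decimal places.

11.63967

Δs = (8 − 3.5)/4 = 1.125.
Midpoints: 4.0625, 5.1875, 6.3125, 7.4375.
f(4.0625) ≈ 2.25000, f(5.1875) ≈ 2.48747, f(6.3125) ≈ 2.70416, f(7.4375) ≈ 2.90474.
Sum = Δs · [f(4.0625) + f(5.1875) + f(6.3125) + f(7.4375)].
Sum ≈ 11.63967.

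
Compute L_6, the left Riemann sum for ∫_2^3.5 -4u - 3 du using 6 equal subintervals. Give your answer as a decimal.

-20.25

Δu = (3.5 − 2)/6 = 0.25.
Left endpoints: 2, 2.25, 2.5, 2.75, 3, 3.25.
f(2) = -11, f(2.25) = -12, f(2.5) = -13, f(2.75) = -14, f(3) = -15, f(3.25) = -16.
Sum = Δu · [f(2) + f(2.25) + f(2.5) + ...].
Sum = -20.25.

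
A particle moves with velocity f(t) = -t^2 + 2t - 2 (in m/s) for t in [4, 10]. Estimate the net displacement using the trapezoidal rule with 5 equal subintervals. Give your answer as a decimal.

Δt = (10 − 4)/5 = 1.2.
f(4) = -10, f(5.2) = -18.64, f(6.4) = -30.16, f(7.6) = -44.56, f(8.8) = -61.84, f(10) = -82.
T_5 = (Δt/2)·[f(t_0) + 2f(t_1) + ... + 2f(t_{4}) + f(t_5)].
Sum = -241.44.

-241.44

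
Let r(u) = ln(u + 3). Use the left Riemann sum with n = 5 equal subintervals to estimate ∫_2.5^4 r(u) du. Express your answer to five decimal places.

2.70879

Δu = (4 − 2.5)/5 = 0.3.
Left endpoints: 2.5, 2.8, 3.1, 3.4, 3.7.
r(2.5) ≈ 1.70475, r(2.8) ≈ 1.75786, r(3.1) ≈ 1.80829, r(3.4) ≈ 1.85630, r(3.7) ≈ 1.90211.
Sum = Δu · [r(2.5) + r(2.8) + r(3.1) + r(3.4) + r(3.7)].
Sum ≈ 2.70879.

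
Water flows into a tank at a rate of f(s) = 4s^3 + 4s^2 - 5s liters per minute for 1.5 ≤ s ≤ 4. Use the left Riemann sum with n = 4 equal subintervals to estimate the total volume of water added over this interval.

Δs = (4 − 1.5)/4 = 0.625.
Left endpoints: 1.5, 2.125, 2.75, 3.375.
f(1.5) = 15, f(2.125) = 45.8203125, f(2.75) = 99.6875, f(3.375) = 182.4609375.
Sum = Δs · [f(1.5) + f(2.125) + f(2.75) + f(3.375)].
Sum = 214.35546875.

214.35546875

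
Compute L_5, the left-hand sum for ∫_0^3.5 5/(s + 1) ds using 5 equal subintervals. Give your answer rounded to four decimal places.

9.0672

Δs = (3.5 − 0)/5 = 0.7.
Left endpoints: 0, 0.7, 1.4, 2.1, 2.8.
f(0) = 5, f(0.7) = 50/17, f(1.4) = 25/12, f(2.1) = 50/31, f(2.8) = 25/19.
Sum = Δs · [f(0) + f(0.7) + f(1.4) + f(2.1) + f(2.8)].
Sum ≈ 9.0672.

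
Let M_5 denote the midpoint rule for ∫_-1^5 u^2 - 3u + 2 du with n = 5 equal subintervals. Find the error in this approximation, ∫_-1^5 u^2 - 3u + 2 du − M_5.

Exact integral: ∫_-1^5 f(u) du = 18.
M_5 = 17.28.
Error = 18 − 17.28 = 0.72.

0.72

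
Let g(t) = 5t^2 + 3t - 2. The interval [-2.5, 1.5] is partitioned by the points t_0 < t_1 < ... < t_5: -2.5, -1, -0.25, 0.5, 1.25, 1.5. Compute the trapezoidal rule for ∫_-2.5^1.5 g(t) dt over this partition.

Subinterval widths: 1.5, 0.75, 0.75, 0.75, 0.25.
g(-2.5) = 21.75, g(-1) = 0, g(-0.25) = -2.4375, g(0.5) = 0.75, g(1.25) = 9.5625, g(1.5) = 13.75.
On each subinterval the trapezoid contributes (Δt_i/2)·[g(t_{i-1}) + g(t_i)].
Sum = 21.546875.

21.546875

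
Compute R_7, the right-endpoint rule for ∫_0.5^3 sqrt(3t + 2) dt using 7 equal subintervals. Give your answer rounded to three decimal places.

6.907

Δt = (3 − 0.5)/7 = 5/14.
Right endpoints: 6/7, 17/14, 11/7, 27/14, 16/7, 37/14, 3.
f(6/7) ≈ 2.138, f(17/14) ≈ 2.375, f(11/7) ≈ 2.591, f(27/14) ≈ 2.790, f(16/7) ≈ 2.976, f(37/14) ≈ 3.151, f(3) ≈ 3.317.
Sum = Δt · [f(6/7) + f(17/14) + f(11/7) + ...].
Sum ≈ 6.907.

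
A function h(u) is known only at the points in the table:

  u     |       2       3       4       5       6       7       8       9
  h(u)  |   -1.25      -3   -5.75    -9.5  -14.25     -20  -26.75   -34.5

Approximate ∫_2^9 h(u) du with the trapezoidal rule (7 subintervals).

-97.125

Δu = 1.
T_7 = (1/2)·[(-1.25) + 2·(-3) + 2·(-5.75) + 2·(-9.5) + 2·(-14.25) + 2·(-20) + 2·(-26.75) + (-34.5)] = -97.125.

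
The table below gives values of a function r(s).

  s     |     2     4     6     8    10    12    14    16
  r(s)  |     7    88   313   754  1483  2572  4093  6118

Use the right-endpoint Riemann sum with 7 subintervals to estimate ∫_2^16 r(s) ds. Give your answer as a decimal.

Δs = 2.
Sum = 2·[88 + 313 + 754 + 1483 + 2572 + 4093 + 6118] = 30842.

30842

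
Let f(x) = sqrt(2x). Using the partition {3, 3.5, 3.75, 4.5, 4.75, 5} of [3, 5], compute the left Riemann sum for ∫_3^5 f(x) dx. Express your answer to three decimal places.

5.461

Subinterval widths: 0.5, 0.25, 0.75, 0.25, 0.25.
Left endpoints: 3, 3.5, 3.75, 4.5, 4.75.
f(3) ≈ 2.449, f(3.5) ≈ 2.646, f(3.75) ≈ 2.739, f(4.5) ≈ 3.000, f(4.75) ≈ 3.082.
Sum = Σ Δx_i · f(x_i).
Sum ≈ 5.461.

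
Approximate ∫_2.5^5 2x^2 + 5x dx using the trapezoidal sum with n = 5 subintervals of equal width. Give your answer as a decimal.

Δx = (5 − 2.5)/5 = 0.5.
f(2.5) = 25, f(3) = 33, f(3.5) = 42, f(4) = 52, f(4.5) = 63, f(5) = 75.
T_5 = (Δx/2)·[f(x_0) + 2f(x_1) + ... + 2f(x_{4}) + f(x_5)].
Sum = 120.

120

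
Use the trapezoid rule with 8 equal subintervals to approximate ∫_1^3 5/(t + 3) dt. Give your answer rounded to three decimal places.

Δt = (3 − 1)/8 = 0.25.
f(1) = 1.25, f(1.25) = 20/17, f(1.5) = 10/9, f(1.75) = 20/19, f(2) = 1, f(2.25) = 20/21, f(2.5) = 10/11, f(2.75) = 20/23, f(3) = 5/6.
T_8 = (Δt/2)·[f(t_0) + 2f(t_1) + ... + 2f(t_{7}) + f(t_8)].
Sum ≈ 2.028.

2.028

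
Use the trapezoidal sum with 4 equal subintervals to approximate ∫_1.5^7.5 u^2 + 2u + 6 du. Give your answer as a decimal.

Δu = (7.5 − 1.5)/4 = 1.5.
f(1.5) = 11.25, f(3) = 21, f(4.5) = 35.25, f(6) = 54, f(7.5) = 77.25.
T_4 = (Δu/2)·[f(u_0) + 2f(u_1) + 2f(u_2) + 2f(u_3) + f(u_4)].
Sum = 231.75.

231.75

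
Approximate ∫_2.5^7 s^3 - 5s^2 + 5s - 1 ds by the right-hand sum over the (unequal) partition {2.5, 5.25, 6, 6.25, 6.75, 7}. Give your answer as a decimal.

Subinterval widths: 2.75, 0.75, 0.25, 0.5, 0.25.
Right endpoints: 5.25, 6, 6.25, 6.75, 7.
f(5.25) = 32.140625, f(6) = 65, f(6.25) = 79.078125, f(6.75) = 112.484375, f(7) = 132.
Sum = Σ Δs_i · f(s_i).
Sum = 246.1484375.

246.1484375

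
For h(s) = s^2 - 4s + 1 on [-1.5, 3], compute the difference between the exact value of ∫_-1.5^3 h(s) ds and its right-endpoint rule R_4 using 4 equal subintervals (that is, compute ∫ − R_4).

Exact integral: ∫_-1.5^3 h(s) ds = 1.125.
R_4 = -4.25390625.
Error = 1.125 − (-4.25390625) = 5.37890625.

5.37890625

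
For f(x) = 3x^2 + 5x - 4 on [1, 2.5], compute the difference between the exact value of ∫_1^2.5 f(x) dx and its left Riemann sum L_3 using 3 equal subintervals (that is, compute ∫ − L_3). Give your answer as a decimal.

Exact integral: ∫_1^2.5 f(x) dx = 21.75.
L_3 = 16.125.
Error = 21.75 − 16.125 = 5.625.

5.625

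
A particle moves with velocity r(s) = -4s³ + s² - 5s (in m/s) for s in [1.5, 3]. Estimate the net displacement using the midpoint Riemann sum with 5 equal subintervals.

-84.645

Δs = (3 − 1.5)/5 = 0.3.
Midpoints: 1.65, 1.95, 2.25, 2.55, 2.85.
r(1.65) = -23.496, r(1.95) = -35.607, r(2.25) = -51.75, r(2.55) = -72.573, r(2.85) = -98.724.
Sum = Δs · [r(1.65) + r(1.95) + r(2.25) + r(2.55) + r(2.85)].
Sum = -84.645.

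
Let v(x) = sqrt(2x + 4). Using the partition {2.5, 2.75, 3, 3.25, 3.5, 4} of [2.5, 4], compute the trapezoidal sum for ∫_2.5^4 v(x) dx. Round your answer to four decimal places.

4.8560

Subinterval widths: 0.25, 0.25, 0.25, 0.25, 0.5.
v(2.5) ≈ 3.0000, v(2.75) ≈ 3.0822, v(3) ≈ 3.1623, v(3.25) ≈ 3.2404, v(3.5) ≈ 3.3166, v(4) ≈ 3.4641.
On each subinterval the trapezoid contributes (Δx_i/2)·[v(x_{i-1}) + v(x_i)].
Sum ≈ 4.8560.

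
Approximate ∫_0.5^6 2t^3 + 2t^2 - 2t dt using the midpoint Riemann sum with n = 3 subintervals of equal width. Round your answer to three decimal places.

Δt = (6 − 0.5)/3 = 11/6.
Midpoints: 17/12, 3.25, 61/12.
f(17/12) = 5933/864, f(3.25) = 83.28125, f(61/12) = 262849/864.
Sum = Δt · [f(17/12) + f(3.25) + f(61/12)].
Sum ≈ 723.014.

723.014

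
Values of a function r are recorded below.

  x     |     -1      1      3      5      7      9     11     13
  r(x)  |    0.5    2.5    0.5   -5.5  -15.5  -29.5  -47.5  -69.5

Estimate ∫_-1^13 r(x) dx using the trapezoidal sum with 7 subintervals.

Δx = 2.
T_7 = (2/2)·[0.5 + 2·2.5 + 2·0.5 + 2·(-5.5) + 2·(-15.5) + 2·(-29.5) + 2·(-47.5) + (-69.5)] = -259.

-259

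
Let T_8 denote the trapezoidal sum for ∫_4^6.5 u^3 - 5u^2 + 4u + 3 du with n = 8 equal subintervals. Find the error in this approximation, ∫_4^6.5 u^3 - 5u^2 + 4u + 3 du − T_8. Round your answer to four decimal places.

Exact integral: ∫_4^6.5 f(u) du ≈ 91.223958.
T_8 ≈ 91.661377.
Error ≈ 91.223958 − 91.661377 ≈ -0.4374.

-0.4374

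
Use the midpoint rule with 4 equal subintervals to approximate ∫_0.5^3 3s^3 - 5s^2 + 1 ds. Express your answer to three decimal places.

17.537

Δs = (3 − 0.5)/4 = 0.625.
Midpoints: 0.8125, 1.4375, 2.0625, 2.6875.
f(0.8125) = -2833/4096, f(1.4375) = -1723/4096, f(2.0625) = 24787/4096, f(2.6875) = 94697/4096.
Sum = Δs · [f(0.8125) + f(1.4375) + f(2.0625) + f(2.6875)].
Sum ≈ 17.537.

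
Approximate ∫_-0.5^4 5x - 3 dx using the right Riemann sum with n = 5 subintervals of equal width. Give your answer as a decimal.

Δx = (4 − (-0.5))/5 = 0.9.
Right endpoints: 0.4, 1.3, 2.2, 3.1, 4.
f(0.4) = -1, f(1.3) = 3.5, f(2.2) = 8, f(3.1) = 12.5, f(4) = 17.
Sum = Δx · [f(0.4) + f(1.3) + f(2.2) + f(3.1) + f(4)].
Sum = 36.

36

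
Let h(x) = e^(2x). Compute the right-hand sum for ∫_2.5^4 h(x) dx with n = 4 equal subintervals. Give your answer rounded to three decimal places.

2013.148

Δx = (4 − 2.5)/4 = 0.375.
Right endpoints: 2.875, 3.25, 3.625, 4.
h(2.875) ≈ 314.191, h(3.25) ≈ 665.142, h(3.625) ≈ 1408.105, h(4) ≈ 2980.958.
Sum = Δx · [h(2.875) + h(3.25) + h(3.625) + h(4)].
Sum ≈ 2013.148.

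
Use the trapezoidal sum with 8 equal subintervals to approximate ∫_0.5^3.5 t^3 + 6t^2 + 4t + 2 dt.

153.84375

Δt = (3.5 − 0.5)/8 = 0.375.
f(0.5) = 5.625, f(0.875) = 5511/512, f(1.25) = 18.328125, f(1.625) = 14661/512, f(2) = 42, f(2.375) = 30075/512, f(2.75) = 79.171875, f(3.125) = 53049/512, f(3.5) = 132.375.
T_8 = (Δt/2)·[f(t_0) + 2f(t_1) + ... + 2f(t_{7}) + f(t_8)].
Sum = 153.84375.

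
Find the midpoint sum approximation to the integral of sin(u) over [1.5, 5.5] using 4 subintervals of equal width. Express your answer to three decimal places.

-0.665

Δu = (5.5 − 1.5)/4 = 1.
Midpoints: 2, 3, 4, 5.
f(2) ≈ 0.909, f(3) ≈ 0.141, f(4) ≈ -0.757, f(5) ≈ -0.959.
Sum = Δu · [f(2) + f(3) + f(4) + f(5)].
Sum ≈ -0.665.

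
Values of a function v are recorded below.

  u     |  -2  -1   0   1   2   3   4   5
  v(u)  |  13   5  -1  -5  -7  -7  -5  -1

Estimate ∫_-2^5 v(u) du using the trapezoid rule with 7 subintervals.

-14

Δu = 1.
T_7 = (1/2)·[13 + 2·5 + 2·(-1) + 2·(-5) + 2·(-7) + 2·(-7) + 2·(-5) + (-1)] = -14.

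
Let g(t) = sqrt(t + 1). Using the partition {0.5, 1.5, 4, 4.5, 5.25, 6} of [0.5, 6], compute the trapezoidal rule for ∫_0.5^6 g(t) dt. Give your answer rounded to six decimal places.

Subinterval widths: 1, 2.5, 0.5, 0.75, 0.75.
g(0.5) ≈ 1.224745, g(1.5) ≈ 1.581139, g(4) ≈ 2.236068, g(4.5) ≈ 2.345208, g(5.25) ≈ 2.500000, g(6) ≈ 2.645751.
On each subinterval the trapezoid contributes (Δt_i/2)·[g(t_{i-1}) + g(t_i)].
Sum ≈ 11.066379.

11.066379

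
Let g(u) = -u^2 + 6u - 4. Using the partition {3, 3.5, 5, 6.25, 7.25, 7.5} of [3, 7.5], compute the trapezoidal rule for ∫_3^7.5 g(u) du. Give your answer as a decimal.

-8.953125

Subinterval widths: 0.5, 1.5, 1.25, 1, 0.25.
g(3) = 5, g(3.5) = 4.75, g(5) = 1, g(6.25) = -5.5625, g(7.25) = -13.0625, g(7.5) = -15.25.
On each subinterval the trapezoid contributes (Δu_i/2)·[g(u_{i-1}) + g(u_i)].
Sum = -8.953125.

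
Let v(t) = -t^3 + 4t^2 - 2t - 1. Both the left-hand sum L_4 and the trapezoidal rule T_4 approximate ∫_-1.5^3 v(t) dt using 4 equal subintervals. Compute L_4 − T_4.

L_4 ≈ 18.88769531.
T_4 ≈ 11.92675781.
L_4 − T_4 = 6.9609375.

6.9609375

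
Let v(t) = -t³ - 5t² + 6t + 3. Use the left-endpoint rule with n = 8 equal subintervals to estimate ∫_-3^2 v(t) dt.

-49.47265625

Δt = (2 − (-3))/8 = 0.625.
Left endpoints: -3, -2.375, -1.75, -1.125, -0.5, 0.125, 0.75, 1.375.
v(-3) = -33, v(-2.375) = -13341/512, v(-1.75) = -17.453125, v(-1.125) = -4431/512, v(-0.5) = -1.125, v(0.125) = 1879/512, v(0.75) = 4.265625, v(1.375) = -411/512.
Sum = Δt · [v(-3) + v(-2.375) + v(-1.75) + ...].
Sum = -49.47265625.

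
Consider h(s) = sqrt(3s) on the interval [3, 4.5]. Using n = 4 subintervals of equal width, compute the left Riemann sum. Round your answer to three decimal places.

Δs = (4.5 − 3)/4 = 0.375.
Left endpoints: 3, 3.375, 3.75, 4.125.
h(3) ≈ 3.000, h(3.375) ≈ 3.182, h(3.75) ≈ 3.354, h(4.125) ≈ 3.518.
Sum = Δs · [h(3) + h(3.375) + h(3.75) + h(4.125)].
Sum ≈ 4.895.

4.895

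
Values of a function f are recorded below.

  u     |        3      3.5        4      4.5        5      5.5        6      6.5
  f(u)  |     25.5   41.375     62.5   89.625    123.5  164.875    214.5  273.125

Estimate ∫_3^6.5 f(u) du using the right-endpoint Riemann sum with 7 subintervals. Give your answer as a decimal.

484.75

Δu = 0.5.
Sum = 0.5·[41.375 + 62.5 + 89.625 + 123.5 + 164.875 + 214.5 + 273.125] = 484.75.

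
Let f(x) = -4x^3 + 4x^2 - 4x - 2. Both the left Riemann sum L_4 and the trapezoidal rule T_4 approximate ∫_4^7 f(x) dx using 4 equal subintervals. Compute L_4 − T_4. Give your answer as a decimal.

373.5

L_4 = -1488.9375.
T_4 = -1862.4375.
L_4 − T_4 = 373.5.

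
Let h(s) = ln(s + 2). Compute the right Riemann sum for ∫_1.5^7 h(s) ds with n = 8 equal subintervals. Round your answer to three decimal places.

10.208

Δs = (7 − 1.5)/8 = 0.6875.
Right endpoints: 2.1875, 2.875, 3.5625, 4.25, 4.9375, 5.625, 6.3125, 7.
h(2.1875) ≈ 1.432, h(2.875) ≈ 1.584, h(3.5625) ≈ 1.716, h(4.25) ≈ 1.833, h(4.9375) ≈ 1.937, h(5.625) ≈ 2.031, h(6.3125) ≈ 2.118, h(7) ≈ 2.197.
Sum = Δs · [h(2.1875) + h(2.875) + h(3.5625) + ...].
Sum ≈ 10.208.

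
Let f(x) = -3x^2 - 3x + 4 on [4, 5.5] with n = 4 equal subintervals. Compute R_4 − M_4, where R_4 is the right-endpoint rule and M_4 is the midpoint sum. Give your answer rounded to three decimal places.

R_4 = -126.71484375.
M_4 ≈ -117.69727.
R_4 − M_4 ≈ -9.018.

-9.018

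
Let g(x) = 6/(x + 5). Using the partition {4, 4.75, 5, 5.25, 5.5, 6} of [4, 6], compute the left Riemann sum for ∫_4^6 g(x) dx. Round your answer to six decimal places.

Subinterval widths: 0.75, 0.25, 0.25, 0.25, 0.5.
Left endpoints: 4, 4.75, 5, 5.25, 5.5.
g(4) = 2/3, g(4.75) = 8/13, g(5) = 0.6, g(5.25) = 24/41, g(5.5) = 4/7.
Sum = Σ Δx_i · g(x_i).
Sum ≈ 1.235902.

1.235902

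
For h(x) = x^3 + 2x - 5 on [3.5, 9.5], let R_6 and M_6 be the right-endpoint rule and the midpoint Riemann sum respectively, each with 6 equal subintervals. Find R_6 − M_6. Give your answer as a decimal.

442.5

R_6 = 2479.5.
M_6 = 2037.
R_6 − M_6 = 442.5.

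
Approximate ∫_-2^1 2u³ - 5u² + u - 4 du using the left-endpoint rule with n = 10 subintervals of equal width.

-41.76

Δu = (1 − (-2))/10 = 0.3.
Left endpoints: -2, -1.7, -1.4, -1.1, -0.8, -0.5, -0.2, 0.1, 0.4, 0.7.
f(-2) = -42, f(-1.7) = -29.976, f(-1.4) = -20.688, f(-1.1) = -13.812, f(-0.8) = -9.024, f(-0.5) = -6, f(-0.2) = -4.416, f(0.1) = -3.948, f(0.4) = -4.272, f(0.7) = -5.064.
Sum = Δu · [f(-2) + f(-1.7) + f(-1.4) + ...].
Sum = -41.76.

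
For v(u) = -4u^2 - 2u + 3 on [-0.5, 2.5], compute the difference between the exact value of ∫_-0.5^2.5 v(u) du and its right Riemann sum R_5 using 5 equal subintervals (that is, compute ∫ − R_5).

Exact integral: ∫_-0.5^2.5 v(u) du = -18.
R_5 = -27.72.
Error = -18 − (-27.72) = 9.72.

9.72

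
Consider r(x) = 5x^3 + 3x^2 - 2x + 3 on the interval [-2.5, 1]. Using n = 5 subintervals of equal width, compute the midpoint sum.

-14.0240625

Δx = (1 − (-2.5))/5 = 0.7.
Midpoints: -2.15, -1.45, -0.75, -0.05, 0.65.
r(-2.15) = -28.524375, r(-1.45) = -3.035625, r(-0.75) = 4.078125, r(-0.05) = 3.106875, r(0.65) = 4.340625.
Sum = Δx · [r(-2.15) + r(-1.45) + r(-0.75) + r(-0.05) + r(0.65)].
Sum = -14.0240625.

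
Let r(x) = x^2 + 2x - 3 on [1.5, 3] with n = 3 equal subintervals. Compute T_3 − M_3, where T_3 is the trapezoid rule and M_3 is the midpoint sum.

T_3 = 10.1875.
M_3 = 10.09375.
T_3 − M_3 = 0.09375.

0.09375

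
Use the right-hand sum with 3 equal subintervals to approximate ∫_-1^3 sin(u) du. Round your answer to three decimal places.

1.952

Δu = (3 − (-1))/3 = 4/3.
Right endpoints: 1/3, 5/3, 3.
f(1/3) ≈ 0.327, f(5/3) ≈ 0.995, f(3) ≈ 0.141.
Sum = Δu · [f(1/3) + f(5/3) + f(3)].
Sum ≈ 1.952.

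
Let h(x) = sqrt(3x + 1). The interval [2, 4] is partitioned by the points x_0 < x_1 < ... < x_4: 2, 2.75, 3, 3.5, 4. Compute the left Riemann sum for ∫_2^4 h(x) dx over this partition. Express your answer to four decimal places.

Subinterval widths: 0.75, 0.25, 0.5, 0.5.
Left endpoints: 2, 2.75, 3, 3.5.
h(2) ≈ 2.6458, h(2.75) ≈ 3.0414, h(3) ≈ 3.1623, h(3.5) ≈ 3.3912.
Sum = Σ Δx_i · h(x_i).
Sum ≈ 6.0214.

6.0214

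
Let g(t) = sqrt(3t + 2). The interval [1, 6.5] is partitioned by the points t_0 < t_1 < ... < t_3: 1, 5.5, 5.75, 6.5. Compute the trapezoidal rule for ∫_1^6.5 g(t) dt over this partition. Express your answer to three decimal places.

19.179

Subinterval widths: 4.5, 0.25, 0.75.
g(1) ≈ 2.236, g(5.5) ≈ 4.301, g(5.75) ≈ 4.387, g(6.5) ≈ 4.637.
On each subinterval the trapezoid contributes (Δt_i/2)·[g(t_{i-1}) + g(t_i)].
Sum ≈ 19.179.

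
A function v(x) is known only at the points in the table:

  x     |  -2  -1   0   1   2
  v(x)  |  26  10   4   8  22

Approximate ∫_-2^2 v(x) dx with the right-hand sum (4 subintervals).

Δx = 1.
Sum = 1·[10 + 4 + 8 + 22] = 44.

44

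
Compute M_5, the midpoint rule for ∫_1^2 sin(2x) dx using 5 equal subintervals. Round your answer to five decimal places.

0.11954

Δx = (2 − 1)/5 = 0.2.
Midpoints: 1.1, 1.3, 1.5, 1.7, 1.9.
f(1.1) ≈ 0.80850, f(1.3) ≈ 0.51550, f(1.5) ≈ 0.14112, f(1.7) ≈ -0.25554, f(1.9) ≈ -0.61186.
Sum = Δx · [f(1.1) + f(1.3) + f(1.5) + f(1.7) + f(1.9)].
Sum ≈ 0.11954.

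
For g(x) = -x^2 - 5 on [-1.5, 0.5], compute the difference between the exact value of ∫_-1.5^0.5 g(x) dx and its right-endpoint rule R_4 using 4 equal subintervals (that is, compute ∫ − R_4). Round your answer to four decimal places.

Exact integral: ∫_-1.5^0.5 g(x) dx ≈ -11.166667.
R_4 = -10.75.
Error ≈ -11.166667 − (-10.75) ≈ -0.4167.

-0.4167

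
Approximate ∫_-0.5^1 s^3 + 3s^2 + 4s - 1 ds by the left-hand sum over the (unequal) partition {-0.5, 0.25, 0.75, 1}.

Subinterval widths: 0.75, 0.5, 0.25.
Left endpoints: -0.5, 0.25, 0.75.
f(-0.5) = -2.375, f(0.25) = 0.203125, f(0.75) = 4.109375.
Sum = Σ Δs_i · f(s_i).
Sum = -0.65234375.

-0.65234375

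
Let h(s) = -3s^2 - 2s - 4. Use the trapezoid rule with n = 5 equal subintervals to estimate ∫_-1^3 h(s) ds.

-53.28

Δs = (3 − (-1))/5 = 0.8.
h(-1) = -5, h(-0.2) = -3.72, h(0.6) = -6.28, h(1.4) = -12.68, h(2.2) = -22.92, h(3) = -37.
T_5 = (Δs/2)·[h(s_0) + 2h(s_1) + ... + 2h(s_{4}) + h(s_5)].
Sum = -53.28.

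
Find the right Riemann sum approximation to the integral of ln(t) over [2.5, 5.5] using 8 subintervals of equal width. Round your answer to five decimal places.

Δt = (5.5 − 2.5)/8 = 0.375.
Right endpoints: 2.875, 3.25, 3.625, 4, 4.375, 4.75, 5.125, 5.5.
f(2.875) ≈ 1.05605, f(3.25) ≈ 1.17865, f(3.625) ≈ 1.28785, f(4) ≈ 1.38629, f(4.375) ≈ 1.47591, f(4.75) ≈ 1.55814, f(5.125) ≈ 1.63413, f(5.5) ≈ 1.70475.
Sum = Δt · [f(2.875) + f(3.25) + f(3.625) + ...].
Sum ≈ 4.23067.

4.23067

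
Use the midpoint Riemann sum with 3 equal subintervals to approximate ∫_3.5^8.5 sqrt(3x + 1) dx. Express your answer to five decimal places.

Δx = (8.5 − 3.5)/3 = 5/3.
Midpoints: 13/3, 6, 23/3.
f(13/3) ≈ 3.74166, f(6) ≈ 4.35890, f(23/3) ≈ 4.89898.
Sum = Δx · [f(13/3) + f(6) + f(23/3)].
Sum ≈ 21.66589.

21.66589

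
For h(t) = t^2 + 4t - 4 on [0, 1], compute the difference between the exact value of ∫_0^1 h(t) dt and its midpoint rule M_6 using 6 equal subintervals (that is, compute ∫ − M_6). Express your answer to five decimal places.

Exact integral: ∫_0^1 h(t) dt ≈ -1.6666667.
M_6 ≈ -1.6689815.
Error ≈ -1.6666667 − (-1.6689815) ≈ 0.00231.

0.00231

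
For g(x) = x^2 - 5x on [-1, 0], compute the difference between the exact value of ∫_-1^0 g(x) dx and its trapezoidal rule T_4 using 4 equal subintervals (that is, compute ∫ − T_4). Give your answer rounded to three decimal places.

-0.010

Exact integral: ∫_-1^0 g(x) dx ≈ 2.83333.
T_4 = 2.84375.
Error ≈ 2.83333 − 2.84375 ≈ -0.010.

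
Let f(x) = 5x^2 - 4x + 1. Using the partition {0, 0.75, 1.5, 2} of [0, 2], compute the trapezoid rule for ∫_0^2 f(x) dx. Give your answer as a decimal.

Subinterval widths: 0.75, 0.75, 0.5.
f(0) = 1, f(0.75) = 0.8125, f(1.5) = 6.25, f(2) = 13.
On each subinterval the trapezoid contributes (Δx_i/2)·[f(x_{i-1}) + f(x_i)].
Sum = 8.140625.

8.140625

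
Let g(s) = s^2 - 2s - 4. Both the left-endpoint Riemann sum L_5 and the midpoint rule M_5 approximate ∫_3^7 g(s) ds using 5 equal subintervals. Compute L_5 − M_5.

-12.16

L_5 = 36.96.
M_5 = 49.12.
L_5 − M_5 = -12.16.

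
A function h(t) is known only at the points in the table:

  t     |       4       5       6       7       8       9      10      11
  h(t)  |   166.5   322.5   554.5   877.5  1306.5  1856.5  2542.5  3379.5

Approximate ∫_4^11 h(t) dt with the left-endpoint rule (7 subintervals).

7626.5

Δt = 1.
Sum = 1·[166.5 + 322.5 + 554.5 + 877.5 + 1306.5 + 1856.5 + 2542.5] = 7626.5.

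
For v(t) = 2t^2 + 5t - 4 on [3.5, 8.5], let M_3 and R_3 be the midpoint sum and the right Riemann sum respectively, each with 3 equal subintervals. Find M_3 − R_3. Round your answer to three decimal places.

-127.778

M_3 ≈ 508.51852.
R_3 ≈ 636.29630.
M_3 − R_3 ≈ -127.778.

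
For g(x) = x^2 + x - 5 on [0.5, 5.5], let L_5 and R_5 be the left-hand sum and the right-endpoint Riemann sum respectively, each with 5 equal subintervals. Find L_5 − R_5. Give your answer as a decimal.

-35

L_5 = 28.75.
R_5 = 63.75.
L_5 − R_5 = -35.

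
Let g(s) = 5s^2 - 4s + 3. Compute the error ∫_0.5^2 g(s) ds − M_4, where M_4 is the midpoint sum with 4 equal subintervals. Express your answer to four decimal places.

0.0879

Exact integral: ∫_0.5^2 g(s) ds = 10.125.
M_4 ≈ 10.037109.
Error ≈ 10.125 − 10.037109 ≈ 0.0879.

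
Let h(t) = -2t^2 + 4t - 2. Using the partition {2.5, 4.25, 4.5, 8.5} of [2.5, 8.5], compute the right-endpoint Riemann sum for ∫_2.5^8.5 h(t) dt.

Subinterval widths: 1.75, 0.25, 4.
Right endpoints: 4.25, 4.5, 8.5.
h(4.25) = -21.125, h(4.5) = -24.5, h(8.5) = -112.5.
Sum = Σ Δt_i · h(t_i).
Sum = -493.09375.

-493.09375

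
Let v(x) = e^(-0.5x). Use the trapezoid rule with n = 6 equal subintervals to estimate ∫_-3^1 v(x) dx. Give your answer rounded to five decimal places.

7.82195

Δx = (1 − (-3))/6 = 2/3.
v(-3) ≈ 4.48169, v(-7/3) ≈ 3.21127, v(-5/3) ≈ 2.30098, v(-1) ≈ 1.64872, v(-1/3) ≈ 1.18136, v(1/3) ≈ 0.84648, v(1) ≈ 0.60653.
T_6 = (Δx/2)·[v(x_0) + 2v(x_1) + ... + 2v(x_{5}) + v(x_6)].
Sum ≈ 7.82195.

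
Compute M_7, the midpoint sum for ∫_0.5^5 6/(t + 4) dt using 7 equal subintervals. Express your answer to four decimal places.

Δt = (5 − 0.5)/7 = 9/14.
Midpoints: 23/28, 41/28, 59/28, 2.75, 95/28, 113/28, 131/28.
f(23/28) = 56/45, f(41/28) = 56/51, f(59/28) = 56/57, f(2.75) = 8/9, f(95/28) = 56/69, f(113/28) = 56/75, f(131/28) = 56/81.
Sum = Δt · [f(23/28) + f(41/28) + f(59/28) + ...].
Sum ≈ 4.1551.

4.1551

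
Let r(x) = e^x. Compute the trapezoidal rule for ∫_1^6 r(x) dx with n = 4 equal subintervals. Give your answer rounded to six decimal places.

Δx = (6 − 1)/4 = 1.25.
r(1) ≈ 2.718282, r(2.25) ≈ 9.487736, r(3.5) ≈ 33.115452, r(4.75) ≈ 115.584285, r(6) ≈ 403.428793.
T_4 = (Δx/2)·[r(x_0) + 2r(x_1) + 2r(x_2) + 2r(x_3) + r(x_4)].
Sum ≈ 451.576262.

451.576262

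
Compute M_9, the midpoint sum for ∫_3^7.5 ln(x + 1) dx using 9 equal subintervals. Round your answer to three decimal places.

Δx = (7.5 − 3)/9 = 0.5.
Midpoints: 3.25, 3.75, 4.25, 4.75, 5.25, 5.75, 6.25, 6.75, 7.25.
f(3.25) ≈ 1.447, f(3.75) ≈ 1.558, f(4.25) ≈ 1.658, f(4.75) ≈ 1.749, f(5.25) ≈ 1.833, f(5.75) ≈ 1.910, f(6.25) ≈ 1.981, f(6.75) ≈ 2.048, f(7.25) ≈ 2.110.
Sum = Δx · [f(3.25) + f(3.75) + f(4.25) + ...].
Sum ≈ 8.147.

8.147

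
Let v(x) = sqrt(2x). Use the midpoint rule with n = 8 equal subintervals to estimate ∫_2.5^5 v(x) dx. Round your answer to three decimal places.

Δx = (5 − 2.5)/8 = 0.3125.
Midpoints: 2.65625, 2.96875, 3.28125, 3.59375, 3.90625, 4.21875, 4.53125, 4.84375.
v(2.65625) ≈ 2.305, v(2.96875) ≈ 2.437, v(3.28125) ≈ 2.562, v(3.59375) ≈ 2.681, v(3.90625) ≈ 2.795, v(4.21875) ≈ 2.905, v(4.53125) ≈ 3.010, v(4.84375) ≈ 3.112.
Sum = Δx · [v(2.65625) + v(2.96875) + v(3.28125) + ...].
Sum ≈ 6.815.

6.815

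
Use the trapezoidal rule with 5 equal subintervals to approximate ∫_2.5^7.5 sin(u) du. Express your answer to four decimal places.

Δu = (7.5 − 2.5)/5 = 1.
f(2.5) ≈ 0.5985, f(3.5) ≈ -0.3508, f(4.5) ≈ -0.9775, f(5.5) ≈ -0.7055, f(6.5) ≈ 0.2151, f(7.5) ≈ 0.9380.
T_5 = (Δu/2)·[f(u_0) + 2f(u_1) + ... + 2f(u_{4}) + f(u_5)].
Sum ≈ -1.0505.

-1.0505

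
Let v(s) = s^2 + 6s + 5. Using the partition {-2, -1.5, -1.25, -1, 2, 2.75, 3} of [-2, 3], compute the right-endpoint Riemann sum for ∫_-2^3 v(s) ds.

Subinterval widths: 0.5, 0.25, 0.25, 3, 0.75, 0.25.
Right endpoints: -1.5, -1.25, -1, 2, 2.75, 3.
v(-1.5) = -1.75, v(-1.25) = -0.9375, v(-1) = 0, v(2) = 21, v(2.75) = 29.0625, v(3) = 32.
Sum = Σ Δs_i · v(s_i).
Sum = 91.6875.

91.6875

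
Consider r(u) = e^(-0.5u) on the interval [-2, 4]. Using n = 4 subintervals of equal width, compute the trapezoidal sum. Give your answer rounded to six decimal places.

Δu = (4 − (-2))/4 = 1.5.
r(-2) ≈ 2.718282, r(-0.5) ≈ 1.284025, r(1) ≈ 0.606531, r(2.5) ≈ 0.286505, r(4) ≈ 0.135335.
T_4 = (Δu/2)·[r(u_0) + 2r(u_1) + 2r(u_2) + 2r(u_3) + r(u_4)].
Sum ≈ 5.405804.

5.405804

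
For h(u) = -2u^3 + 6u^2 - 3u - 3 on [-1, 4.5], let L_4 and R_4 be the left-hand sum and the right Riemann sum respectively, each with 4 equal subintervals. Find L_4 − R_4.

L_4 ≈ -14.8457031.
R_4 ≈ -132.0644531.
L_4 − R_4 = 117.21875.

117.21875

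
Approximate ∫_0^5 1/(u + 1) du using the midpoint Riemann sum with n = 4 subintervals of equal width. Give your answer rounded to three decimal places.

1.740

Δu = (5 − 0)/4 = 1.25.
Midpoints: 0.625, 1.875, 3.125, 4.375.
f(0.625) = 8/13, f(1.875) = 8/23, f(3.125) = 8/33, f(4.375) = 8/43.
Sum = Δu · [f(0.625) + f(1.875) + f(3.125) + f(4.375)].
Sum ≈ 1.740.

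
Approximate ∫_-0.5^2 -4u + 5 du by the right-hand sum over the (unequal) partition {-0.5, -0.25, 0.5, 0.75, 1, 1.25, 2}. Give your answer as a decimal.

2.25

Subinterval widths: 0.25, 0.75, 0.25, 0.25, 0.25, 0.75.
Right endpoints: -0.25, 0.5, 0.75, 1, 1.25, 2.
f(-0.25) = 6, f(0.5) = 3, f(0.75) = 2, f(1) = 1, f(1.25) = 0, f(2) = -3.
Sum = Σ Δu_i · f(u_i).
Sum = 2.25.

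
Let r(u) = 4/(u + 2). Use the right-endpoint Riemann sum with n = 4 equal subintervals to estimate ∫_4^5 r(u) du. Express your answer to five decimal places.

0.60485

Δu = (5 − 4)/4 = 0.25.
Right endpoints: 4.25, 4.5, 4.75, 5.
r(4.25) = 0.64, r(4.5) = 8/13, r(4.75) = 16/27, r(5) = 4/7.
Sum = Δu · [r(4.25) + r(4.5) + r(4.75) + r(5)].
Sum ≈ 0.60485.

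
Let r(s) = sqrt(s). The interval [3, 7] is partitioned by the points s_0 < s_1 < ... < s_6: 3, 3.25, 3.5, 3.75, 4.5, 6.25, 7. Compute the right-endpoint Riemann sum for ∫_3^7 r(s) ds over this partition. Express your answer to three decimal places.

9.353

Subinterval widths: 0.25, 0.25, 0.25, 0.75, 1.75, 0.75.
Right endpoints: 3.25, 3.5, 3.75, 4.5, 6.25, 7.
r(3.25) ≈ 1.803, r(3.5) ≈ 1.871, r(3.75) ≈ 1.936, r(4.5) ≈ 2.121, r(6.25) ≈ 2.500, r(7) ≈ 2.646.
Sum = Σ Δs_i · r(s_i).
Sum ≈ 9.353.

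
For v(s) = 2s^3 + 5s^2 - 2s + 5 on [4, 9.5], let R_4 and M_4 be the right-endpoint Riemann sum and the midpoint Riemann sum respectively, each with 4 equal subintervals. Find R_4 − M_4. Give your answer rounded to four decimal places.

R_4 ≈ 6637.490234.
M_4 ≈ 5180.645508.
R_4 − M_4 ≈ 1456.8447.

1456.8447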